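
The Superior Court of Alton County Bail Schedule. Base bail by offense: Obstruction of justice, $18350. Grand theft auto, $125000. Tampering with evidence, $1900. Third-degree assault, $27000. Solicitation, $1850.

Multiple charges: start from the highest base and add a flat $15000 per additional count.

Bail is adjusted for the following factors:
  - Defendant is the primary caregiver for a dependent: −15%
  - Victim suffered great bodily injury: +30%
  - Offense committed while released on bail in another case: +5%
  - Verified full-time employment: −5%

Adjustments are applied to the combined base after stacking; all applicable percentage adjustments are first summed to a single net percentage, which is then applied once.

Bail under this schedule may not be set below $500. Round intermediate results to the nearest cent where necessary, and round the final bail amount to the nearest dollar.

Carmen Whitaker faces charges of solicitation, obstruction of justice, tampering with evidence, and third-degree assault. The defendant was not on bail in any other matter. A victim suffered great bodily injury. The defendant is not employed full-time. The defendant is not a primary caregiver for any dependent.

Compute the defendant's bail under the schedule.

$93600

Base amounts from the schedule: solicitation $1850; obstruction of justice $18350; tampering with evidence $1900; third-degree assault $27000.
Stacking rule: highest base plus $15000 per additional charge. Highest is third-degree assault at $27000; 3 additional charges → +$45000. Combined base = $72000.
Victim suffered great bodily injury (+30%): $72000 × 1.3 = $93600.
$93600 is at or above the $500 minimum.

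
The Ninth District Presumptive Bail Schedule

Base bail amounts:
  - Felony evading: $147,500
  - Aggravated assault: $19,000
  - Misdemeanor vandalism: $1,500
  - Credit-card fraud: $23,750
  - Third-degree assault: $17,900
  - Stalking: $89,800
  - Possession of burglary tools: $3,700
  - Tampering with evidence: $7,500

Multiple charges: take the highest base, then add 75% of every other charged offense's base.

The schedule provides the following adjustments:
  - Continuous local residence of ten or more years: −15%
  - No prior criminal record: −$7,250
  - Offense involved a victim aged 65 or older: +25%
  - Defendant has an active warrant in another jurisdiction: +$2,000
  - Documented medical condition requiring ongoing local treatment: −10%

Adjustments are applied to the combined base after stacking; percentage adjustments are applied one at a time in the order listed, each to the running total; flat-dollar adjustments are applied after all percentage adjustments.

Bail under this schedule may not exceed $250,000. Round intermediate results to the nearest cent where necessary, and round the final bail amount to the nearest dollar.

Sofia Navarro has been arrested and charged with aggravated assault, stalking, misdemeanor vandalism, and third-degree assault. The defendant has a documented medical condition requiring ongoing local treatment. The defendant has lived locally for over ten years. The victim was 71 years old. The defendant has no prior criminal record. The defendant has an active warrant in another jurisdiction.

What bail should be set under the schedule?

Base amounts from the schedule: aggravated assault $19,000; stalking $89,800; misdemeanor vandalism $1,500; third-degree assault $17,900.
Stacking rule: highest base plus 75% of each additional charge. Highest is stalking at $89,800. Additional: $19,000 × 75% = $14,250; $1,500 × 75% = $1,125; $17,900 × 75% = $13,425. Combined base = $89,800 + $28,800 = $118,600.
Continuous local residence of ten or more years (−15%): $118,600 × 0.85 = $100,810.
Offense involved a victim aged 65 or older (+25%): $100,810 × 1.25 = $126,012.50.
Documented medical condition requiring ongoing local treatment (−10%): $126,012.50 × 0.9 = $113,411.25.
No prior criminal record (−$7,250 flat): $113,411.25 − $7,250 = $106,161.25.
Defendant has an active warrant in another jurisdiction (+$2,000 flat): $106,161.25 + $2,000 = $108,161.25.
$108,161.25 is within the $250,000 maximum.
Rounded to the nearest dollar: $108,161.

$108,161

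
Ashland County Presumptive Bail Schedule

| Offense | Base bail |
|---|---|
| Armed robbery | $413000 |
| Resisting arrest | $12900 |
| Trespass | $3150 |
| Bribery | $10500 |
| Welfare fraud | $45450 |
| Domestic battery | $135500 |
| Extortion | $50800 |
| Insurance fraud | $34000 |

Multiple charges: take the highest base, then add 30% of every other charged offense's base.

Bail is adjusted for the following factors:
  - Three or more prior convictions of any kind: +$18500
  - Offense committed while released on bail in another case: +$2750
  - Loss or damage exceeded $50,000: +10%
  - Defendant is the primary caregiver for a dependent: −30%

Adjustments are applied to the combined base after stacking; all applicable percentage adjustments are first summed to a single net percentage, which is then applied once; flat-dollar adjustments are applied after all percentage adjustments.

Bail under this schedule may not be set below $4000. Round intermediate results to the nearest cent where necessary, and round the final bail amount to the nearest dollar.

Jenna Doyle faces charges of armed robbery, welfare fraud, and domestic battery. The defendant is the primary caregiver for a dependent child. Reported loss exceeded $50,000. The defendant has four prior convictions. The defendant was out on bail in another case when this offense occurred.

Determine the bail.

$395078

Base amounts from the schedule: armed robbery $413000; welfare fraud $45450; domestic battery $135500.
Stacking rule: highest base plus 30% of each additional charge. Highest is armed robbery at $413000. Additional: $45450 × 30% = $13635; $135500 × 30% = $40650. Combined base = $413000 + $54285 = $467285.
Net percentage adjustment: +10% −30% = −20%. $467285 × 0.8 = $373828.
Three or more prior convictions of any kind (+$18500 flat): $373828 + $18500 = $392328.
Offense committed while released on bail in another case (+$2750 flat): $392328 + $2750 = $395078.
$395078 is at or above the $4000 minimum.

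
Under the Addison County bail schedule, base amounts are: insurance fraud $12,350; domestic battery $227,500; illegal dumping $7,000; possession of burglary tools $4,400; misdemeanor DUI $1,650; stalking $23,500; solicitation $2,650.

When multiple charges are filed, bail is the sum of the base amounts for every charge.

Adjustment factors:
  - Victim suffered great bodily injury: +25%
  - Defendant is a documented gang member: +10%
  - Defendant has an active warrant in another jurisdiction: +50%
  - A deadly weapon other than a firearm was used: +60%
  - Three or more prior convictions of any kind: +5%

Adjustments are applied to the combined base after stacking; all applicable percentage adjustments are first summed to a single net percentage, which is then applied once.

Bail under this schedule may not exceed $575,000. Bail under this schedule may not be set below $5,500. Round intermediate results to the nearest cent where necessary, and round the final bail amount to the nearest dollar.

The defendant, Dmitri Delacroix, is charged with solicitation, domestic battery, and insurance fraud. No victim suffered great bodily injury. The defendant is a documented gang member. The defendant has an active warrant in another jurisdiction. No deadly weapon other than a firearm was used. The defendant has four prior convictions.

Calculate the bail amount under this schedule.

Base amounts from the schedule: solicitation $2,650; domestic battery $227,500; insurance fraud $12,350.
Stacking rule: sum of all bases. $2,650 + $227,500 + $12,350 = $242,500.
Net percentage adjustment: +10% +50% +5% = +65%. $242,500 × 1.65 = $400,125.
$400,125 is within the $575,000 maximum.
$400,125 is at or above the $5,500 minimum.

$400,125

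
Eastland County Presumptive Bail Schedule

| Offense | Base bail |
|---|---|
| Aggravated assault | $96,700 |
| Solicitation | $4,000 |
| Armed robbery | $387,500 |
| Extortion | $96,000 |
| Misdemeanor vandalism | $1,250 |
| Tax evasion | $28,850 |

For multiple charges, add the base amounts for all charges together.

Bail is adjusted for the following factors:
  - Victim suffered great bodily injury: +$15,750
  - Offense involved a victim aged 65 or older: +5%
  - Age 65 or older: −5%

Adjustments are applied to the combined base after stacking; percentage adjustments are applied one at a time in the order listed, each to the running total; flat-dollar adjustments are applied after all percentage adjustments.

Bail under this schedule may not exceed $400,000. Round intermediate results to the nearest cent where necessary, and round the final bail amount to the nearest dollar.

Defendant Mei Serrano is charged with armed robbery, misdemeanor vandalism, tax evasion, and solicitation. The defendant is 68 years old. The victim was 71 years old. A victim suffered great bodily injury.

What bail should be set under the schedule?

$400,000

Base amounts from the schedule: armed robbery $387,500; misdemeanor vandalism $1,250; tax evasion $28,850; solicitation $4,000.
Stacking rule: sum of all bases. $387,500 + $1,250 + $28,850 + $4,000 = $421,600.
Offense involved a victim aged 65 or older (+5%): $421,600 × 1.05 = $442,680.
Age 65 or older (−5%): $442,680 × 0.95 = $420,546.
Victim suffered great bodily injury (+$15,750 flat): $420,546 + $15,750 = $436,296.
Result $436,296 exceeds the maximum of $400,000; bail is capped at $400,000.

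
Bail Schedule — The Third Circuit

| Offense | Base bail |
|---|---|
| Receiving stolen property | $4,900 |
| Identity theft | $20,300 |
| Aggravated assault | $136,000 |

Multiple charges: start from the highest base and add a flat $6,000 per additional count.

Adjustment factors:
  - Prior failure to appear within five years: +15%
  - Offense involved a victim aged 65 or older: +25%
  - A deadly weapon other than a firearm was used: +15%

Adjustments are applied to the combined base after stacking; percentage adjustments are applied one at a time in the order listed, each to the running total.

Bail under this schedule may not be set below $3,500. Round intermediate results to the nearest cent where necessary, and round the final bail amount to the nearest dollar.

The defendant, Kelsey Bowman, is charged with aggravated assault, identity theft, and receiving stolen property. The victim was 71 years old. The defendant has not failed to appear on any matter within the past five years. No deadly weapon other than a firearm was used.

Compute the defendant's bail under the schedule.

$185,000

Base amounts from the schedule: aggravated assault $136,000; identity theft $20,300; receiving stolen property $4,900.
Stacking rule: highest base plus $6,000 per additional charge. Highest is aggravated assault at $136,000; 2 additional charges → +$12,000. Combined base = $148,000.
Offense involved a victim aged 65 or older (+25%): $148,000 × 1.25 = $185,000.
$185,000 is at or above the $3,500 minimum.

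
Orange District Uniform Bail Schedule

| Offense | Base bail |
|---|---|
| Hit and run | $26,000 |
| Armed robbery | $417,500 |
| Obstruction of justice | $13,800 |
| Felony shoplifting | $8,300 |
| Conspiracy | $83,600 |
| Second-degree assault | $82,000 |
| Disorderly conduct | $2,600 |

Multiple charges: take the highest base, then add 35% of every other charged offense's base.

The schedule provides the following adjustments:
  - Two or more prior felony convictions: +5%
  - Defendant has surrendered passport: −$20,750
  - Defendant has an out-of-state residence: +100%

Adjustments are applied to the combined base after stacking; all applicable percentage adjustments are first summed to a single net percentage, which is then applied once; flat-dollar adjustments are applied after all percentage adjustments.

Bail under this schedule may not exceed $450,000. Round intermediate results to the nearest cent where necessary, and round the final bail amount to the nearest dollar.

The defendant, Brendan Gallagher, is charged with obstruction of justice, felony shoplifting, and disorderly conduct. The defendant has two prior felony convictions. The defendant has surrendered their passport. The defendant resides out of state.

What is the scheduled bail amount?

Base amounts from the schedule: obstruction of justice $13,800; felony shoplifting $8,300; disorderly conduct $2,600.
Stacking rule: highest base plus 35% of each additional charge. Highest is obstruction of justice at $13,800. Additional: $8,300 × 35% = $2,905; $2,600 × 35% = $910. Combined base = $13,800 + $3,815 = $17,615.
Net percentage adjustment: +5% +100% = +105%. $17,615 × 2.05 = $36,110.75.
Defendant has surrendered passport (−$20,750 flat): $36,110.75 − $20,750 = $15,360.75.
$15,360.75 is within the $450,000 maximum.
Rounded to the nearest dollar: $15,361.

$15,361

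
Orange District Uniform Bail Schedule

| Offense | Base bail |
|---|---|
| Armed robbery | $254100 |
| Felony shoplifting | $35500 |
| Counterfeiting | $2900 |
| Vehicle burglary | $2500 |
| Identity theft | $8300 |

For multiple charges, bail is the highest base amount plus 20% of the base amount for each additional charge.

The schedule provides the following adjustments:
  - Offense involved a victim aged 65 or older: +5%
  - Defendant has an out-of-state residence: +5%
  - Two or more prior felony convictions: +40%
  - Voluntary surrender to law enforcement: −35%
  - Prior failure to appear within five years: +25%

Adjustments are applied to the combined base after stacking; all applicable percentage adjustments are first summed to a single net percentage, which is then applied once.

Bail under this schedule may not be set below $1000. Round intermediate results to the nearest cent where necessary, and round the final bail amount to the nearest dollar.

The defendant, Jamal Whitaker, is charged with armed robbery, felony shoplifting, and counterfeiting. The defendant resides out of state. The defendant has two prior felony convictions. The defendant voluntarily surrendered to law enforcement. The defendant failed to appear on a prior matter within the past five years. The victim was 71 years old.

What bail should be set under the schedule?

$366492

Base amounts from the schedule: armed robbery $254100; felony shoplifting $35500; counterfeiting $2900.
Stacking rule: highest base plus 20% of each additional charge. Highest is armed robbery at $254100. Additional: $35500 × 20% = $7100; $2900 × 20% = $580. Combined base = $254100 + $7680 = $261780.
Net percentage adjustment: +5% +5% +40% −35% +25% = +40%. $261780 × 1.4 = $366492.
$366492 is at or above the $1000 minimum.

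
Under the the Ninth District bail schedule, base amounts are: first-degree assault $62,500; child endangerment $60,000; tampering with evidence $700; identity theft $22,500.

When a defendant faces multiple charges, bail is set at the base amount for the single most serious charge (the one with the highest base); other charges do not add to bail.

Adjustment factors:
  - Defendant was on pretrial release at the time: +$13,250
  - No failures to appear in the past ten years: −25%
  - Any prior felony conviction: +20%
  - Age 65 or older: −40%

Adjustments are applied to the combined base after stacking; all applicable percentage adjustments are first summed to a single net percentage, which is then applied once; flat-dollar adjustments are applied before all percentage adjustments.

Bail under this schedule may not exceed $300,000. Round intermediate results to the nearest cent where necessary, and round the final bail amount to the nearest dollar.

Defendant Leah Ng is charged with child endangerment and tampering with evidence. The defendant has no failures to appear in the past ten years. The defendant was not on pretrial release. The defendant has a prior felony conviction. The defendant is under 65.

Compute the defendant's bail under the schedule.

Base amounts from the schedule: child endangerment $60,000; tampering with evidence $700.
Stacking rule: use the highest base only. Highest is child endangerment at $60,000. Combined base = $60,000.
Net percentage adjustment: −25% +20% = −5%. $60,000 × 0.95 = $57,000.
$57,000 is within the $300,000 maximum.

$57,000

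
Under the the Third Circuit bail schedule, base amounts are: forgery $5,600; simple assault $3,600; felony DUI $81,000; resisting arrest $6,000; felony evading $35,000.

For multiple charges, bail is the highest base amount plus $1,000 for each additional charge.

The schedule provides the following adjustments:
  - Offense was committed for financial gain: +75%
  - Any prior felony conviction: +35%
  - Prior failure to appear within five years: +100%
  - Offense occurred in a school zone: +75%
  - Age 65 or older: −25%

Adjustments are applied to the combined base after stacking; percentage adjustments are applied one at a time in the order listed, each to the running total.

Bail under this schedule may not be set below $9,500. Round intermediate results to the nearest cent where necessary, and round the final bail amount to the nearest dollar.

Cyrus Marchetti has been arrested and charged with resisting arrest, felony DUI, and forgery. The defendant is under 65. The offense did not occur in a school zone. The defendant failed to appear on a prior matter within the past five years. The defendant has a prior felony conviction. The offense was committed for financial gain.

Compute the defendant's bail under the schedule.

$392,175

Base amounts from the schedule: resisting arrest $6,000; felony DUI $81,000; forgery $5,600.
Stacking rule: highest base plus $1,000 per additional charge. Highest is felony DUI at $81,000; 2 additional charges → +$2,000. Combined base = $83,000.
Offense was committed for financial gain (+75%): $83,000 × 1.75 = $145,250.
Any prior felony conviction (+35%): $145,250 × 1.35 = $196,087.50.
Prior failure to appear within five years (+100%): $196,087.50 × 2 = $392,175.
$392,175 is at or above the $9,500 minimum.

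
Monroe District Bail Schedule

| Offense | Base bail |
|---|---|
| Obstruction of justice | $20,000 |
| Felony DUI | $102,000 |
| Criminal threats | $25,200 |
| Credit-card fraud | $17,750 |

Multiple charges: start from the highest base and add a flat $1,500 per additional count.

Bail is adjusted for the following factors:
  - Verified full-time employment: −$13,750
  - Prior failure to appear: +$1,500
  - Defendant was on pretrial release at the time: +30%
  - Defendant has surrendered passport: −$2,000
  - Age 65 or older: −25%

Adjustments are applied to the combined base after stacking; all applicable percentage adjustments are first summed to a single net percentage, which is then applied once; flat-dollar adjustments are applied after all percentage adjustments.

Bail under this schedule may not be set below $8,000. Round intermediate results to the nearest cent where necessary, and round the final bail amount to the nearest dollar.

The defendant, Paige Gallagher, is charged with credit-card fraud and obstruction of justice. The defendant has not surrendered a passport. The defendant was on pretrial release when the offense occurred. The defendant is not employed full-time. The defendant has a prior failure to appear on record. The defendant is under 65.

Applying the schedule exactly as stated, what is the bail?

Base amounts from the schedule: credit-card fraud $17,750; obstruction of justice $20,000.
Stacking rule: highest base plus $1,500 per additional charge. Highest is obstruction of justice at $20,000; 1 additional charge → +$1,500. Combined base = $21,500.
Defendant was on pretrial release at the time (+30%): $21,500 × 1.3 = $27,950.
Prior failure to appear (+$1,500 flat): $27,950 + $1,500 = $29,450.
$29,450 is at or above the $8,000 minimum.

$29,450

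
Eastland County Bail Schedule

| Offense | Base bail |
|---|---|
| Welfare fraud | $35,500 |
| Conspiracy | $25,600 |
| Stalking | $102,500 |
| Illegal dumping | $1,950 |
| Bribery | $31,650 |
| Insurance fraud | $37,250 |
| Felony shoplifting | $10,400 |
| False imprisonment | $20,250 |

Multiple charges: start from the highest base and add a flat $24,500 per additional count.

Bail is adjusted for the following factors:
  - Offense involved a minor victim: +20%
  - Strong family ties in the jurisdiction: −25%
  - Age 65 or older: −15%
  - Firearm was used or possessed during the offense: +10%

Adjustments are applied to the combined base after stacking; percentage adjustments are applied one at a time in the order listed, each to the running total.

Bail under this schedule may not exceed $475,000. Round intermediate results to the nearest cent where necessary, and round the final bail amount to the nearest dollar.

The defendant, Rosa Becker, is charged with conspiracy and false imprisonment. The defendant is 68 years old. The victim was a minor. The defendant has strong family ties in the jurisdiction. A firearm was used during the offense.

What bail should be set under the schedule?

$42,159

Base amounts from the schedule: conspiracy $25,600; false imprisonment $20,250.
Stacking rule: highest base plus $24,500 per additional charge. Highest is conspiracy at $25,600; 1 additional charge → +$24,500. Combined base = $50,100.
Offense involved a minor victim (+20%): $50,100 × 1.2 = $60,120.
Strong family ties in the jurisdiction (−25%): $60,120 × 0.75 = $45,090.
Age 65 or older (−15%): $45,090 × 0.85 = $38,326.50.
Firearm was used or possessed during the offense (+10%): $38,326.50 × 1.1 = $42,159.15.
$42,159.15 is within the $475,000 maximum.
Rounded to the nearest dollar: $42,159.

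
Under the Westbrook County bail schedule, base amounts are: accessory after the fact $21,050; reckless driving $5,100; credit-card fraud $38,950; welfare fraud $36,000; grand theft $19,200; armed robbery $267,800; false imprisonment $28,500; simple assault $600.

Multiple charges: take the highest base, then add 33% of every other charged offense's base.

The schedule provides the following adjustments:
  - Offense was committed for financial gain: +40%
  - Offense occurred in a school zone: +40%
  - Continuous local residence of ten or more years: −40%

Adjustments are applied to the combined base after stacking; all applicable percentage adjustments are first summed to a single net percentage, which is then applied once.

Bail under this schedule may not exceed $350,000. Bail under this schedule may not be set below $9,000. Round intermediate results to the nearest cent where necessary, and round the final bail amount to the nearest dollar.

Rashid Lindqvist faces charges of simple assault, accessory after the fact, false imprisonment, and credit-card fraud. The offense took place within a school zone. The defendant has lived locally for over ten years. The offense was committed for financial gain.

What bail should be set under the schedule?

Base amounts from the schedule: simple assault $600; accessory after the fact $21,050; false imprisonment $28,500; credit-card fraud $38,950.
Stacking rule: highest base plus 33% of each additional charge. Highest is credit-card fraud at $38,950. Additional: $600 × 33% = $198; $21,050 × 33% = $6,946.50; $28,500 × 33% = $9,405. Combined base = $38,950 + $16,549.50 = $55,499.50.
Net percentage adjustment: +40% +40% −40% = +40%. $55,499.50 × 1.4 = $77,699.30.
$77,699.30 is within the $350,000 maximum.
$77,699.30 is at or above the $9,000 minimum.
Rounded to the nearest dollar: $77,699.

$77,699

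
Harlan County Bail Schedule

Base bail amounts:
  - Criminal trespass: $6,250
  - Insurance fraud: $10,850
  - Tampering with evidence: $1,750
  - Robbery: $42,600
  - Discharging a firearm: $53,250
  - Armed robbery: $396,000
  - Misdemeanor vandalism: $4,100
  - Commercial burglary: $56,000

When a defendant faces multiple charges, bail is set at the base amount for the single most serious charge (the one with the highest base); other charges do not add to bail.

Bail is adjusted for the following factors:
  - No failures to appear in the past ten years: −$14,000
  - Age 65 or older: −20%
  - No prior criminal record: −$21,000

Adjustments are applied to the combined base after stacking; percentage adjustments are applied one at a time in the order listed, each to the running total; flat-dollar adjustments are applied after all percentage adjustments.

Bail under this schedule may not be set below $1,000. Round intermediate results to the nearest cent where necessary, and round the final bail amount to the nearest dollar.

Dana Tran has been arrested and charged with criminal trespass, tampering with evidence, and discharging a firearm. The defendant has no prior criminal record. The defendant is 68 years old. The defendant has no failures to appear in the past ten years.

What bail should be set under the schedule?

$7,600

Base amounts from the schedule: criminal trespass $6,250; tampering with evidence $1,750; discharging a firearm $53,250.
Stacking rule: use the highest base only. Highest is discharging a firearm at $53,250. Combined base = $53,250.
Age 65 or older (−20%): $53,250 × 0.8 = $42,600.
No failures to appear in the past ten years (−$14,000 flat): $42,600 − $14,000 = $28,600.
No prior criminal record (−$21,000 flat): $28,600 − $21,000 = $7,600.
$7,600 is at or above the $1,000 minimum.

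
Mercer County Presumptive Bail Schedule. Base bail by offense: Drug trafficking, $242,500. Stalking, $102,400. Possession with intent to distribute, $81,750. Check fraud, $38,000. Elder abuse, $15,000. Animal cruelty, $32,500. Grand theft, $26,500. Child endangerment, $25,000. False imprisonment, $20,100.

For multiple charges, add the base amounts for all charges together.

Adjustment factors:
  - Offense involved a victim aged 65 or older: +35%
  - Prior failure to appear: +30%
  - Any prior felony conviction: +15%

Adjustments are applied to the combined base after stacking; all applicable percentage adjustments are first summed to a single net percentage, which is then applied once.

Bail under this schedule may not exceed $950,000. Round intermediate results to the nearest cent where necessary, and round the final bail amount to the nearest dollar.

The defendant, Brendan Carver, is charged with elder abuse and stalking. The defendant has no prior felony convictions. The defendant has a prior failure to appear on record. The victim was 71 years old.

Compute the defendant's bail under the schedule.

$193,710

Base amounts from the schedule: elder abuse $15,000; stalking $102,400.
Stacking rule: sum of all bases. $15,000 + $102,400 = $117,400.
Net percentage adjustment: +35% +30% = +65%. $117,400 × 1.65 = $193,710.
$193,710 is within the $950,000 maximum.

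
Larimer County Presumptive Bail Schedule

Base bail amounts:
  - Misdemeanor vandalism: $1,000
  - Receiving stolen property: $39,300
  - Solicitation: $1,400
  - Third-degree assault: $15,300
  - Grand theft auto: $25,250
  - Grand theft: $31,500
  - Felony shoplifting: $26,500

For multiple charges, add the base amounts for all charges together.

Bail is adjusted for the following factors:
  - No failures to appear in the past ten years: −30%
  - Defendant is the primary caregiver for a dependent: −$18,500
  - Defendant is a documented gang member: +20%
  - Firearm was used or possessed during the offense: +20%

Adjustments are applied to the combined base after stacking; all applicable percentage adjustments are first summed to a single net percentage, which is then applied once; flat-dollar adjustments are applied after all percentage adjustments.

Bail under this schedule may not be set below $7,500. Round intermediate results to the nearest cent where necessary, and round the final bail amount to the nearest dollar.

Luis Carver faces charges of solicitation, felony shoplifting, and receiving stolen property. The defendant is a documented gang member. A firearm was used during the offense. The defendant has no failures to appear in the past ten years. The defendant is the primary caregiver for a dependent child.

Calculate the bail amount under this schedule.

$55,420

Base amounts from the schedule: solicitation $1,400; felony shoplifting $26,500; receiving stolen property $39,300.
Stacking rule: sum of all bases. $1,400 + $26,500 + $39,300 = $67,200.
Net percentage adjustment: −30% +20% +20% = +10%. $67,200 × 1.1 = $73,920.
Defendant is the primary caregiver for a dependent (−$18,500 flat): $73,920 − $18,500 = $55,420.
$55,420 is at or above the $7,500 minimum.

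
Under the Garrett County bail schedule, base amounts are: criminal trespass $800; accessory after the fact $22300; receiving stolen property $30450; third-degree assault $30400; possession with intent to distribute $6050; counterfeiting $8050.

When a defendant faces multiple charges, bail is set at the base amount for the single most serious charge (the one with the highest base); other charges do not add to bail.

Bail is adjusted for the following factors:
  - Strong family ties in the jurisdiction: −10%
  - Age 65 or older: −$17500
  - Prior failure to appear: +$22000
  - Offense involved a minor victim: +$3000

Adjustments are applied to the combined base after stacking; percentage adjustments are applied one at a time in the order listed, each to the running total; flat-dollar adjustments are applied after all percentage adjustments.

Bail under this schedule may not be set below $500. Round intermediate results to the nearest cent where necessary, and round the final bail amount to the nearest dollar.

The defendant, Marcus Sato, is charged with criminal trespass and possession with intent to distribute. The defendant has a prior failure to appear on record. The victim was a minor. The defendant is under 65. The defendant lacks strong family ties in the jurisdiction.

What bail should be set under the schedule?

$31050

Base amounts from the schedule: criminal trespass $800; possession with intent to distribute $6050.
Stacking rule: use the highest base only. Highest is possession with intent to distribute at $6050. Combined base = $6050.
Prior failure to appear (+$22000 flat): $6050 + $22000 = $28050.
Offense involved a minor victim (+$3000 flat): $28050 + $3000 = $31050.
$31050 is at or above the $500 minimum.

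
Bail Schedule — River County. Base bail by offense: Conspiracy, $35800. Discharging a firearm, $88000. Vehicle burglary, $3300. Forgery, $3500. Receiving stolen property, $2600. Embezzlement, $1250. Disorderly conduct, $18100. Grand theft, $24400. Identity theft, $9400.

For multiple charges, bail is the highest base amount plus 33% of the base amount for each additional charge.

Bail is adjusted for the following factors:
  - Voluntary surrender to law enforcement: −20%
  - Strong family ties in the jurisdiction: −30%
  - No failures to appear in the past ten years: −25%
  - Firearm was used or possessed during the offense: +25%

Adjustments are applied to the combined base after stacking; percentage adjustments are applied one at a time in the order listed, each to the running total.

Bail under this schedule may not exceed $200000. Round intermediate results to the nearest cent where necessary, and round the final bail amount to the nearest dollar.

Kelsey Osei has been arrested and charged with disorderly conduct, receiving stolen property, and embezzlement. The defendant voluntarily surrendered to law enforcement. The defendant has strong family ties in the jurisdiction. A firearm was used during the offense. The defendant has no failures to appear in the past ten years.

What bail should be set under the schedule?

$10170

Base amounts from the schedule: disorderly conduct $18100; receiving stolen property $2600; embezzlement $1250.
Stacking rule: highest base plus 33% of each additional charge. Highest is disorderly conduct at $18100. Additional: $2600 × 33% = $858; $1250 × 33% = $412.50. Combined base = $18100 + $1270.50 = $19370.50.
Voluntary surrender to law enforcement (−20%): $19370.50 × 0.8 = $15496.40.
Strong family ties in the jurisdiction (−30%): $15496.40 × 0.7 = $10847.48.
No failures to appear in the past ten years (−25%): $10847.48 × 0.75 = $8135.61.
Firearm was used or possessed during the offense (+25%): $8135.61 × 1.25 = $10169.51.
$10169.51 is within the $200000 maximum.
Rounded to the nearest dollar: $10170.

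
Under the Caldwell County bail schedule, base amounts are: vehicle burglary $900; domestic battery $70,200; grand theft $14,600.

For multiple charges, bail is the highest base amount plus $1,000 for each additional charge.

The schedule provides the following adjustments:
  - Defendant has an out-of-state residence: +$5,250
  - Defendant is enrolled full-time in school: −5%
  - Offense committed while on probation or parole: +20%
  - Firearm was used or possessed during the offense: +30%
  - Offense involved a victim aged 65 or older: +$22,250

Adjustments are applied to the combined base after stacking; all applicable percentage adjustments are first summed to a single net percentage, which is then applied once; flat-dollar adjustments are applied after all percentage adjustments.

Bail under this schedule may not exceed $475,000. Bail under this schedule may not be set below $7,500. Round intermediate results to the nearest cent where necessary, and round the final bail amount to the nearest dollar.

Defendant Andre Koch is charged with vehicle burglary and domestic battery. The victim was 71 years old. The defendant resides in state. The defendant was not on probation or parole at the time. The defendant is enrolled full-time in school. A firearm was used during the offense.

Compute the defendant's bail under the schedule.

Base amounts from the schedule: vehicle burglary $900; domestic battery $70,200.
Stacking rule: highest base plus $1,000 per additional charge. Highest is domestic battery at $70,200; 1 additional charge → +$1,000. Combined base = $71,200.
Net percentage adjustment: −5% +30% = +25%. $71,200 × 1.25 = $89,000.
Offense involved a victim aged 65 or older (+$22,250 flat): $89,000 + $22,250 = $111,250.
$111,250 is within the $475,000 maximum.
$111,250 is at or above the $7,500 minimum.

$111,250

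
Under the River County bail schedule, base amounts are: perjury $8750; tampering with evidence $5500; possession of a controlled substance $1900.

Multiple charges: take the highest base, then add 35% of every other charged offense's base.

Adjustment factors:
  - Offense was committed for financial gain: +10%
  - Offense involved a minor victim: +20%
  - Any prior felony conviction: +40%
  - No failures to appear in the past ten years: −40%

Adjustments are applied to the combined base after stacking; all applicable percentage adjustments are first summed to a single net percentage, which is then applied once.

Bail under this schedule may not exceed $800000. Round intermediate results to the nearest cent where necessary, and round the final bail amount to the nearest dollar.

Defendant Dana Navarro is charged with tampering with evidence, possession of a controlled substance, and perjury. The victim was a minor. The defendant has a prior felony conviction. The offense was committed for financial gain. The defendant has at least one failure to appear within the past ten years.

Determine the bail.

$19278

Base amounts from the schedule: tampering with evidence $5500; possession of a controlled substance $1900; perjury $8750.
Stacking rule: highest base plus 35% of each additional charge. Highest is perjury at $8750. Additional: $5500 × 35% = $1925; $1900 × 35% = $665. Combined base = $8750 + $2590 = $11340.
Net percentage adjustment: +10% +20% +40% = +70%. $11340 × 1.7 = $19278.
$19278 is within the $800000 maximum.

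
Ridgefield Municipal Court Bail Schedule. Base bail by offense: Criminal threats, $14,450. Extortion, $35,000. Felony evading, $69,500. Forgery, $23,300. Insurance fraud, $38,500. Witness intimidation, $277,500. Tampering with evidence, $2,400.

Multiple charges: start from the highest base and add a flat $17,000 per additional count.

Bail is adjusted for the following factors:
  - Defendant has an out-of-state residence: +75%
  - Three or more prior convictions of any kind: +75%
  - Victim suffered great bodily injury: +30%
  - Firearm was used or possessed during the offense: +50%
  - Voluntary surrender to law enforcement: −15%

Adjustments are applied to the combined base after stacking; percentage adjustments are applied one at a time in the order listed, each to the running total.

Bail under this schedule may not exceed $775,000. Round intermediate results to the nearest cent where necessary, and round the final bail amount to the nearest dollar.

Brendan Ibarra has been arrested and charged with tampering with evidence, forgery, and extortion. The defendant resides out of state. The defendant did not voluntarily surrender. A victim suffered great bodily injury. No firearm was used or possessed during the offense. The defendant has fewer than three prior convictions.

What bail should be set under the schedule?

$156,975

Base amounts from the schedule: tampering with evidence $2,400; forgery $23,300; extortion $35,000.
Stacking rule: highest base plus $17,000 per additional charge. Highest is extortion at $35,000; 2 additional charges → +$34,000. Combined base = $69,000.
Defendant has an out-of-state residence (+75%): $69,000 × 1.75 = $120,750.
Victim suffered great bodily injury (+30%): $120,750 × 1.3 = $156,975.
$156,975 is within the $775,000 maximum.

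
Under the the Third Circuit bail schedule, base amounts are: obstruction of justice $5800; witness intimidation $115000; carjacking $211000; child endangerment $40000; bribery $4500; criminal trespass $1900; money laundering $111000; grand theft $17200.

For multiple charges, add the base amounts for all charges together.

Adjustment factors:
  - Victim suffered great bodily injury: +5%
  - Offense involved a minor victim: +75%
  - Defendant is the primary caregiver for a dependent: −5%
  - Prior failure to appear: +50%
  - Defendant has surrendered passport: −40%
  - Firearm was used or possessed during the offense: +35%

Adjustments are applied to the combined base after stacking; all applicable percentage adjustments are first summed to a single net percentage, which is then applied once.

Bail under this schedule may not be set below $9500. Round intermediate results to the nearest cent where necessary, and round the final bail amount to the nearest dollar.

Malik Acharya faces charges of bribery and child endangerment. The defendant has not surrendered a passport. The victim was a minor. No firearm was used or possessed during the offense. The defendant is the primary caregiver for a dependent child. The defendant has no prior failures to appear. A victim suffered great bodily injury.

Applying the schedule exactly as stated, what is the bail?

$77875

Base amounts from the schedule: bribery $4500; child endangerment $40000.
Stacking rule: sum of all bases. $4500 + $40000 = $44500.
Net percentage adjustment: +5% +75% −5% = +75%. $44500 × 1.75 = $77875.
$77875 is at or above the $9500 minimum.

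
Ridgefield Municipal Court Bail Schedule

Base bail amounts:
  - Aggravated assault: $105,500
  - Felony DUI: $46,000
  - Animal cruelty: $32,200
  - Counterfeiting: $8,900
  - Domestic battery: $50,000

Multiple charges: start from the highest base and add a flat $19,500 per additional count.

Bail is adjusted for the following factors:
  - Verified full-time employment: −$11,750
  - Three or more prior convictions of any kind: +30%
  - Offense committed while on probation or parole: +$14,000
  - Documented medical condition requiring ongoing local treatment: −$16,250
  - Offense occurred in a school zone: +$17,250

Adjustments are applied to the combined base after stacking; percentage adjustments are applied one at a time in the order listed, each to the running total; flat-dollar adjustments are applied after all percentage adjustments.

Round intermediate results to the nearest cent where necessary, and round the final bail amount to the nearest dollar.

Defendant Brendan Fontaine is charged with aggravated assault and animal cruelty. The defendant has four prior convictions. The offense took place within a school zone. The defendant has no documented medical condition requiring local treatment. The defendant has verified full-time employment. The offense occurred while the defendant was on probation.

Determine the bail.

Base amounts from the schedule: aggravated assault $105,500; animal cruelty $32,200.
Stacking rule: highest base plus $19,500 per additional charge. Highest is aggravated assault at $105,500; 1 additional charge → +$19,500. Combined base = $125,000.
Three or more prior convictions of any kind (+30%): $125,000 × 1.3 = $162,500.
Verified full-time employment (−$11,750 flat): $162,500 − $11,750 = $150,750.
Offense committed while on probation or parole (+$14,000 flat): $150,750 + $14,000 = $164,750.
Offense occurred in a school zone (+$17,250 flat): $164,750 + $17,250 = $182,000.

$182,000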